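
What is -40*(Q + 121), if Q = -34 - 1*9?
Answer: -3120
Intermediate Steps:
Q = -43 (Q = -34 - 9 = -43)
-40*(Q + 121) = -40*(-43 + 121) = -40*78 = -3120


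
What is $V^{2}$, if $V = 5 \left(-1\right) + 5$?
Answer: $0$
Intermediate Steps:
$V = 0$ ($V = -5 + 5 = 0$)
$V^{2} = 0^{2} = 0$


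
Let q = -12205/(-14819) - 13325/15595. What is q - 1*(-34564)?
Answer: 1597562588764/46220461 ≈ 34564.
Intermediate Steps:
q = -1425240/46220461 (q = -12205*(-1/14819) - 13325*1/15595 = 12205/14819 - 2665/3119 = -1425240/46220461 ≈ -0.030836)
q - 1*(-34564) = -1425240/46220461 - 1*(-34564) = -1425240/46220461 + 34564 = 1597562588764/46220461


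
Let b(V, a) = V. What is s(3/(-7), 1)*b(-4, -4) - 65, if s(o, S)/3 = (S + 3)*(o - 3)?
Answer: 697/7 ≈ 99.571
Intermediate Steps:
s(o, S) = 3*(-3 + o)*(3 + S) (s(o, S) = 3*((S + 3)*(o - 3)) = 3*((3 + S)*(-3 + o)) = 3*((-3 + o)*(3 + S)) = 3*(-3 + o)*(3 + S))
s(3/(-7), 1)*b(-4, -4) - 65 = (-27 - 9*1 + 9*(3/(-7)) + 3*1*(3/(-7)))*(-4) - 65 = (-27 - 9 + 9*(3*(-⅐)) + 3*1*(3*(-⅐)))*(-4) - 65 = (-27 - 9 + 9*(-3/7) + 3*1*(-3/7))*(-4) - 65 = (-27 - 9 - 27/7 - 9/7)*(-4) - 65 = -288/7*(-4) - 65 = 1152/7 - 65 = 697/7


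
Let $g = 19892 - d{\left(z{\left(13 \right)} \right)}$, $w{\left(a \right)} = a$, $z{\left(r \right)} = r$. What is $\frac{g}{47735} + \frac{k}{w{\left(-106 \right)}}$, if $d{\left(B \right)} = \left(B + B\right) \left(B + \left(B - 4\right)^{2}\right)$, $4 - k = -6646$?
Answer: $- \frac{157794131}{2529955} \approx -62.37$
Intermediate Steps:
$k = 6650$ ($k = 4 - -6646 = 4 + 6646 = 6650$)
$d{\left(B \right)} = 2 B \left(B + \left(-4 + B\right)^{2}\right)$
$g = 17448$ ($g = 19892 - 2 \cdot 13 \left(13 + \left(-4 + 13\right)^{2}\right) = 19892 - 2 \cdot 13 \left(13 + 9^{2}\right) = 19892 - 2 \cdot 13 \left(13 + 81\right) = 19892 - 2 \cdot 13 \cdot 94 = 19892 - 2444 = 17448$)
$\frac{g}{47735} + \frac{k}{w{\left(-106 \right)}} = \frac{17448}{47735} + \frac{6650}{-106} = 17448 \cdot \frac{1}{47735} + 6650 \left(- \frac{1}{106}\right) = \frac{17448}{47735} - \frac{3325}{53} = - \frac{157794131}{2529955}$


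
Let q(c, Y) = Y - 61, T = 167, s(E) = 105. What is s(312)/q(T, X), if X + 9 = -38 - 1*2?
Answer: -21/22 ≈ -0.95455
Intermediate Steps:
X = -49 (X = -9 + (-38 - 1*2) = -9 + (-38 - 2) = -9 - 40 = -49)
q(c, Y) = -61 + Y
s(312)/q(T, X) = 105/(-61 - 49) = 105/(-110) = 105*(-1/110) = -21/22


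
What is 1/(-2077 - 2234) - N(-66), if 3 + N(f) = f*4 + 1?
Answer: 1146725/4311 ≈ 266.00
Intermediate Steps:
N(f) = -2 + 4*f (N(f) = -3 + (f*4 + 1) = -3 + (4*f + 1) = -3 + (1 + 4*f) = -2 + 4*f)
1/(-2077 - 2234) - N(-66) = 1/(-2077 - 2234) - (-2 + 4*(-66)) = 1/(-4311) - (-2 - 264) = -1/4311 - 1*(-266) = -1/4311 + 266 = 1146725/4311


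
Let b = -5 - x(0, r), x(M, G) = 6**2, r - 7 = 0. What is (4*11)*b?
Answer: -1804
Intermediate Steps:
r = 7 (r = 7 + 0 = 7)
x(M, G) = 36
b = -41 (b = -5 - 1*36 = -5 - 36 = -41)
(4*11)*b = (4*11)*(-41) = 44*(-41) = -1804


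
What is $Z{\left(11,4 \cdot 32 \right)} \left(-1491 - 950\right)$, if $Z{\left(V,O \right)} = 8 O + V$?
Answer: $-2526435$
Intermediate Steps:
$Z{\left(V,O \right)} = V + 8 O$
$Z{\left(11,4 \cdot 32 \right)} \left(-1491 - 950\right) = \left(11 + 8 \cdot 4 \cdot 32\right) \left(-1491 - 950\right) = \left(11 + 8 \cdot 128\right) \left(-2441\right) = \left(11 + 1024\right) \left(-2441\right) = 1035 \left(-2441\right) = -2526435$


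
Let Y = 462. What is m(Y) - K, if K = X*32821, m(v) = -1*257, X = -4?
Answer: 131027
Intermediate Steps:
m(v) = -257
K = -131284 (K = -4*32821 = -131284)
m(Y) - K = -257 - 1*(-131284) = -257 + 131284 = 131027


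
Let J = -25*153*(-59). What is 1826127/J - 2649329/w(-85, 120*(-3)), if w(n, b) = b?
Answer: 13300993951/1805400 ≈ 7367.3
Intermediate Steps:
J = 225675 (J = -3825*(-59) = 225675)
1826127/J - 2649329/w(-85, 120*(-3)) = 1826127/225675 - 2649329/(120*(-3)) = 1826127*(1/225675) - 2649329/(-360) = 202903/25075 - 2649329*(-1/360) = 202903/25075 + 2649329/360 = 13300993951/1805400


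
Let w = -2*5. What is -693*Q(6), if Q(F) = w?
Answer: 6930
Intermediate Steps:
w = -10
Q(F) = -10
-693*Q(6) = -693*(-10) = 6930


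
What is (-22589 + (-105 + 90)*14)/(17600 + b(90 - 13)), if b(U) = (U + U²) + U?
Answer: -22799/23683 ≈ -0.96267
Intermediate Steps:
b(U) = U² + 2*U
(-22589 + (-105 + 90)*14)/(17600 + b(90 - 13)) = (-22589 + (-105 + 90)*14)/(17600 + (90 - 13)*(2 + (90 - 13))) = (-22589 - 15*14)/(17600 + 77*(2 + 77)) = (-22589 - 210)/(17600 + 77*79) = -22799/(17600 + 6083) = -22799/23683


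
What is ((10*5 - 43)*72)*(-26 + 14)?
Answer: -6048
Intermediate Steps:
((10*5 - 43)*72)*(-26 + 14) = ((50 - 43)*72)*(-12) = (7*72)*(-12) = 504*(-12) = -6048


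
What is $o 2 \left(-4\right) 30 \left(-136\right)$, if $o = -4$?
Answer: $-130560$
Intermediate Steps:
$o 2 \left(-4\right) 30 \left(-136\right) = \left(-4\right) 2 \left(-4\right) 30 \left(-136\right) = \left(-8\right) \left(-4\right) 30 \left(-136\right) = 32 \cdot 30 \left(-136\right) = 960 \left(-136\right) = -130560$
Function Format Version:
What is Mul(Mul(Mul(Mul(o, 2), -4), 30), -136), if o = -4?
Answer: -130560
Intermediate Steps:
Mul(Mul(Mul(Mul(o, 2), -4), 30), -136) = Mul(Mul(Mul(Mul(-4, 2), -4), 30), -136) = Mul(Mul(Mul(-8, -4), 30), -136) = Mul(Mul(32, 30), -136) = Mul(960, -136) = -130560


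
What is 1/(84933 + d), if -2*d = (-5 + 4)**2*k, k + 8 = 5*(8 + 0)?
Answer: 1/84917 ≈ 1.1776e-5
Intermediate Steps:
k = 32 (k = -8 + 5*(8 + 0) = -8 + 5*8 = -8 + 40 = 32)
d = -16 (d = -(-5 + 4)**2*32/2 = -(-1)**2*32/2 = -32/2 = -1/2*32 = -16)
1/(84933 + d) = 1/(84933 - 16) = 1/84917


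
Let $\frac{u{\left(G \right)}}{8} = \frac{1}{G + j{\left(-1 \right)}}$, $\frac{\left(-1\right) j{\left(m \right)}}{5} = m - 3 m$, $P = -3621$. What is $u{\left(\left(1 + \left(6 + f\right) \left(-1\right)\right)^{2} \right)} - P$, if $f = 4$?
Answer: $\frac{257099}{71} \approx 3621.1$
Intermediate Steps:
$j{\left(m \right)} = 10 m$ ($j{\left(m \right)} = - 5 \left(m - 3 m\right) = - 5 \left(- 2 m\right) = 10 m$)
$u{\left(G \right)} = \frac{8}{-10 + G}$ ($u{\left(G \right)} = \frac{8}{G + 10 \left(-1\right)} = \frac{8}{G - 10} = \frac{8}{-10 + G}$)
$u{\left(\left(1 + \left(6 + f\right) \left(-1\right)\right)^{2} \right)} - P = \frac{8}{-10 + \left(1 + \left(6 + 4\right) \left(-1\right)\right)^{2}} - -3621 = \frac{8}{-10 + \left(1 + 10 \left(-1\right)\right)^{2}} + 3621 = \frac{8}{-10 + \left(1 - 10\right)^{2}} + 3621 = \frac{8}{-10 + \left(-9\right)^{2}} + 3621 = \frac{8}{-10 + 81} + 3621 = \frac{8}{71} + 3621 = \frac{257099}{71}$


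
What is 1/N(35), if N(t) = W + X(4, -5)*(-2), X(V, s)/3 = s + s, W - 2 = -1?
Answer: 1/61 ≈ 0.016393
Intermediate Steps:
W = 1 (W = 2 - 1 = 1)
X(V, s) = 6*s (X(V, s) = 3*(s + s) = 3*(2*s) = 6*s)
N(t) = 61 (N(t) = 1 + (6*(-5))*(-2) = 1 - 30*(-2) = 1 + 60 = 61)
1/N(35) = 1/61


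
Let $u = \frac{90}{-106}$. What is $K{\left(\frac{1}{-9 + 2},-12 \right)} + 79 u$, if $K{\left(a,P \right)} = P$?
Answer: $- \frac{4191}{53} \approx -79.075$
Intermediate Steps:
$u = - \frac{45}{53}$ ($u = 90 \left(- \frac{1}{106}\right) = - \frac{45}{53} \approx -0.84906$)
$K{\left(\frac{1}{-9 + 2},-12 \right)} + 79 u = -12 + 79 \left(- \frac{45}{53}\right) = -12 - \frac{3555}{53} = - \frac{4191}{53}$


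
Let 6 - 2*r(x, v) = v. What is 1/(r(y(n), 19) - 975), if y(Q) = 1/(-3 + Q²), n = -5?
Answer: -2/1963 ≈ -0.0010188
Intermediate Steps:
r(x, v) = 3 - v/2
1/(r(y(n), 19) - 975) = 1/((3 - ½*19) - 975) = 1/((3 - 19/2) - 975) = 1/(-13/2 - 975) = 1/(-1963/2) = -2/1963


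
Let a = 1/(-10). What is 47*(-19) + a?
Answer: -8931/10 ≈ -893.10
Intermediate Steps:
a = -1/10 ≈ -0.10000
47*(-19) + a = 47*(-19) - 1/10 = -893 - 1/10 = -8931/10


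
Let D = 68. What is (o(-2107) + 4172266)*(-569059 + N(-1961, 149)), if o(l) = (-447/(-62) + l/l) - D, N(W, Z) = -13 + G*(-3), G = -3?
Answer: -147203387302455/62 ≈ -2.3742e+12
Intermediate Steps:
N(W, Z) = -4 (N(W, Z) = -13 - 3*(-3) = -13 + 9 = -4)
o(l) = -3707/62 (o(l) = (-447/(-62) + l/l) - 1*68 = (-447*(-1/62) + 1) - 68 = (447/62 + 1) - 68 = 509/62 - 68 = -3707/62)
(o(-2107) + 4172266)*(-569059 + N(-1961, 149)) = (-3707/62 + 4172266)*(-569059 - 4) = (258676785/62)*(-569063) = -147203387302455/62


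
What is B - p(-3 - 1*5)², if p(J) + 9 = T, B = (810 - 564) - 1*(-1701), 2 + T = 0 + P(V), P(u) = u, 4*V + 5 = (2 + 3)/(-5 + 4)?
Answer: 7059/4 ≈ 1764.8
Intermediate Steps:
V = -5/2 (V = -5/4 + ((2 + 3)/(-5 + 4))/4 = -5/4 + (5/(-1))/4 = -5/4 + (5*(-1))/4 = -5/4 + (¼)*(-5) = -5/4 - 5/4 = -5/2 ≈ -2.5000)
T = -9/2 (T = -2 + (0 - 5/2) = -2 - 5/2 = -9/2 ≈ -4.5000)
B = 1947 (B = 246 + 1701 = 1947)
p(J) = -27/2 (p(J) = -9 - 9/2 = -27/2)
B - p(-3 - 1*5)² = 1947 - (-27/2)² = 1947 - 1*729/4 = 1947 - 729/4 = 7059/4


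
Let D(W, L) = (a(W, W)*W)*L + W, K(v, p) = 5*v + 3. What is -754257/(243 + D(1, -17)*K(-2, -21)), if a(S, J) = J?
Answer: -754257/355 ≈ -2124.7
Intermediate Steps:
K(v, p) = 3 + 5*v
D(W, L) = W + L*W**2 (D(W, L) = (W*W)*L + W = W**2*L + W = L*W**2 + W = W + L*W**2)
-754257/(243 + D(1, -17)*K(-2, -21)) = -754257/(243 + (1*(1 - 17*1))*(3 + 5*(-2))) = -754257/(243 + (1*(1 - 17))*(3 - 10)) = -754257/(243 + (1*(-16))*(-7)) = -754257/(243 - 16*(-7)) = -754257/(243 + 112) = -754257/355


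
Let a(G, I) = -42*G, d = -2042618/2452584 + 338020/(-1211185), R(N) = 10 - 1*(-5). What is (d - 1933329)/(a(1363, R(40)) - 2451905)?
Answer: 574302080464526717/745351572714411804 ≈ 0.77051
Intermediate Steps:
R(N) = 15 (R(N) = 10 + 5 = 15)
d = -330301072601/297053295204 (d = -2042618*1/2452584 + 338020*(-1/1211185) = -1021309/1226292 - 67604/242237 = -330301072601/297053295204 ≈ -1.1119)
(d - 1933329)/(a(1363, R(40)) - 2451905) = (-330301072601/297053295204 - 1933329)/(-42*1363 - 2451905) = -574302080464526717/(297053295204*(-57246 - 2451905)) = -574302080464526717/297053295204/(-2509151) = -574302080464526717/297053295204*(-1/2509151) = 574302080464526717/745351572714411804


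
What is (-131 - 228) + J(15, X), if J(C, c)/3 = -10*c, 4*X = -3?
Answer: -673/2 ≈ -336.50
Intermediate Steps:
X = -¾ (X = (¼)*(-3) = -¾ ≈ -0.75000)
J(C, c) = -30*c (J(C, c) = 3*(-10*c) = -30*c)
(-131 - 228) + J(15, X) = (-131 - 228) - 30*(-¾) = -359 + 45/2 = -673/2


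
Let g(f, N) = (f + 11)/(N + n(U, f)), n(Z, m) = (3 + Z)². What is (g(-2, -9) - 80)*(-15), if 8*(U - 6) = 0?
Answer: 9585/8 ≈ 1198.1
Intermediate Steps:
U = 6 (U = 6 + (⅛)*0 = 6 + 0 = 6)
g(f, N) = (11 + f)/(81 + N) (g(f, N) = (f + 11)/(N + (3 + 6)²) = (11 + f)/(N + 9²) = (11 + f)/(N + 81) = (11 + f)/(81 + N))
(g(-2, -9) - 80)*(-15) = ((11 - 2)/(81 - 9) - 80)*(-15) = (9/72 - 80)*(-15) = ((1/72)*9 - 80)*(-15) = (⅛ - 80)*(-15) = -639/8*(-15) = 9585/8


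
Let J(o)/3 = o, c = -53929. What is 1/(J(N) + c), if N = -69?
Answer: -1/54136 ≈ -1.8472e-5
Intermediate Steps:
J(o) = 3*o
1/(J(N) + c) = 1/(3*(-69) - 53929) = 1/(-207 - 53929) = 1/(-54136) = -1/54136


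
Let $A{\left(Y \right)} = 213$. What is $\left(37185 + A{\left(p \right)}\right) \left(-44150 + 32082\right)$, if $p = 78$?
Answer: $-451319064$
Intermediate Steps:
$\left(37185 + A{\left(p \right)}\right) \left(-44150 + 32082\right) = \left(37185 + 213\right) \left(-44150 + 32082\right) = 37398 \left(-12068\right) = -451319064$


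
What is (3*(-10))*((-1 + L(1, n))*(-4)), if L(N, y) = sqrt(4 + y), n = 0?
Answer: 120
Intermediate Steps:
(3*(-10))*((-1 + L(1, n))*(-4)) = (3*(-10))*((-1 + sqrt(4 + 0))*(-4)) = -30*(-1 + sqrt(4))*(-4) = -30*(-1 + 2)*(-4) = -30*(-4) = 120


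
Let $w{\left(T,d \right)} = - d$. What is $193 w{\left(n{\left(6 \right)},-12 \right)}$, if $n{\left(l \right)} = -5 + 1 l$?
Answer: $2316$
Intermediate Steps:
$n{\left(l \right)} = -5 + l$
$193 w{\left(n{\left(6 \right)},-12 \right)} = 193 \left(\left(-1\right) \left(-12\right)\right) = 193 \cdot 12 = 2316$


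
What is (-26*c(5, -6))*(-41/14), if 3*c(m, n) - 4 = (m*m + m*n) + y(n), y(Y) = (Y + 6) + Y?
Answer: -533/3 ≈ -177.67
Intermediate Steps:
y(Y) = 6 + 2*Y (y(Y) = (6 + Y) + Y = 6 + 2*Y)
c(m, n) = 10/3 + m²/3 + 2*n/3 + m*n/3 (c(m, n) = 4/3 + ((m*m + m*n) + (6 + 2*n))/3 = 4/3 + ((m² + m*n) + (6 + 2*n))/3 = 4/3 + (6 + m² + 2*n + m*n)/3 = 4/3 + (2 + m²/3 + 2*n/3 + m*n/3) = 10/3 + m²/3 + 2*n/3 + m*n/3)
(-26*c(5, -6))*(-41/14) = (-26*(10/3 + (⅓)*5² + (⅔)*(-6) + (⅓)*5*(-6)))*(-41/14) = (-26*(10/3 + (⅓)*25 - 4 - 10))*(-41*1/14) = -26*(10/3 + 25/3 - 4 - 10)*(-41/14) = -26*(-7/3)*(-41/14) = (182/3)*(-41/14) = -533/3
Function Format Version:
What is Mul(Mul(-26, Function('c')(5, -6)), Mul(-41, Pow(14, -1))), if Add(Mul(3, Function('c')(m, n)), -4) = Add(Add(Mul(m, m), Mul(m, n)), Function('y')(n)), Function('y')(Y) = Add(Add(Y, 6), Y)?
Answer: Rational(-533, 3) ≈ -177.67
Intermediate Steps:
Function('y')(Y) = Add(6, Mul(2, Y)) (Function('y')(Y) = Add(Add(6, Y), Y) = Add(6, Mul(2, Y)))
Function('c')(m, n) = Add(Rational(10, 3), Mul(Rational(1, 3), Pow(m, 2)), Mul(Rational(2, 3), n), Mul(Rational(1, 3), m, n)) (Function('c')(m, n) = Add(Rational(4, 3), Mul(Rational(1, 3), Add(Add(Mul(m, m), Mul(m, n)), Add(6, Mul(2, n))))) = Add(Rational(4, 3), Mul(Rational(1, 3), Add(Add(Pow(m, 2), Mul(m, n)), Add(6, Mul(2, n))))) = Add(Rational(4, 3), Mul(Rational(1, 3), Add(6, Pow(m, 2), Mul(2, n), Mul(m, n)))) = Add(Rational(4, 3), Add(2, Mul(Rational(1, 3), Pow(m, 2)), Mul(Rational(2, 3), n), Mul(Rational(1, 3), m, n))) = Add(Rational(10, 3), Mul(Rational(1, 3), Pow(m, 2)), Mul(Rational(2, 3), n), Mul(Rational(1, 3), m, n)))
Mul(Mul(-26, Function('c')(5, -6)), Mul(-41, Pow(14, -1))) = Mul(Mul(-26, Add(Rational(10, 3), Mul(Rational(1, 3), Pow(5, 2)), Mul(Rational(2, 3), -6), Mul(Rational(1, 3), 5, -6))), Mul(-41, Pow(14, -1))) = Mul(Mul(-26, Add(Rational(10, 3), Mul(Rational(1, 3), 25), -4, -10)), Mul(-41, Rational(1, 14))) = Mul(Mul(-26, Add(Rational(10, 3), Rational(25, 3), -4, -10)), Rational(-41, 14)) = Mul(Mul(-26, Rational(-7, 3)), Rational(-41, 14)) = Mul(Rational(182, 3), Rational(-41, 14)) = Rational(-533, 3)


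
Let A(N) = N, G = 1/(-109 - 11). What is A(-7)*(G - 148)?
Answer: 124327/120 ≈ 1036.1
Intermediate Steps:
G = -1/120 (G = 1/(-120) = -1/120 ≈ -0.0083333)
A(-7)*(G - 148) = -7*(-1/120 - 148) = -7*(-17761/120) = 124327/120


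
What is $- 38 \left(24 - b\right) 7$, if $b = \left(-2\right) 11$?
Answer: $-12236$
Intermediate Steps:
$b = -22$
$- 38 \left(24 - b\right) 7 = - 38 \left(24 - -22\right) 7 = - 38 \left(24 + 22\right) 7 = \left(-38\right) 46 \cdot 7 = \left(-1748\right) 7 = -12236$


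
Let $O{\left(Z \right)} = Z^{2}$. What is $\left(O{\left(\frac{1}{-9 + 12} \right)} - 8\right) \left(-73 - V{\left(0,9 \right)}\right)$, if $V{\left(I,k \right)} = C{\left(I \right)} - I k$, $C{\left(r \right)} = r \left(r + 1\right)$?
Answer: $\frac{5183}{9} \approx 575.89$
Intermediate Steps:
$C{\left(r \right)} = r \left(1 + r\right)$
$V{\left(I,k \right)} = I \left(1 + I\right) - I k$
$\left(O{\left(\frac{1}{-9 + 12} \right)} - 8\right) \left(-73 - V{\left(0,9 \right)}\right) = \left(\left(\frac{1}{-9 + 12}\right)^{2} - 8\right) \left(-73 - 0 \left(1 + 0 - 9\right)\right) = \left(\left(\frac{1}{3}\right)^{2} - 8\right) \left(-73 - 0 \left(1 + 0 - 9\right)\right) = \left(\left(\frac{1}{3}\right)^{2} - 8\right) \left(-73 - 0 \left(-8\right)\right) = \left(\frac{1}{9} - 8\right) \left(-73 - 0\right) = - \frac{71 \left(-73 + 0\right)}{9} = \left(- \frac{71}{9}\right) \left(-73\right) = \frac{5183}{9}$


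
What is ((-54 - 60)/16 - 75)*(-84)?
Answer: 13797/2 ≈ 6898.5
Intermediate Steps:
((-54 - 60)/16 - 75)*(-84) = (-114*1/16 - 75)*(-84) = (-57/8 - 75)*(-84) = -657/8*(-84) = 13797/2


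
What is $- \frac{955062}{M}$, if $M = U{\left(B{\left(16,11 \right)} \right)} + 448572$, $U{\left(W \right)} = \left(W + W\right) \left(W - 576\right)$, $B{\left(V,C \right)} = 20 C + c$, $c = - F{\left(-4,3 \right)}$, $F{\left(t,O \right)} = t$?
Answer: $- \frac{477531}{145438} \approx -3.2834$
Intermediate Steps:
$c = 4$ ($c = \left(-1\right) \left(-4\right) = 4$)
$B{\left(V,C \right)} = 4 + 20 C$ ($B{\left(V,C \right)} = 20 C + 4 = 4 + 20 C$)
$U{\left(W \right)} = 2 W \left(-576 + W\right)$
$M = 290876$ ($M = 2 \left(4 + 20 \cdot 11\right) \left(-576 + \left(4 + 20 \cdot 11\right)\right) + 448572 = 2 \left(4 + 220\right) \left(-576 + \left(4 + 220\right)\right) + 448572 = 2 \cdot 224 \left(-576 + 224\right) + 448572 = 2 \cdot 224 \left(-352\right) + 448572 = -157696 + 448572 = 290876$)
$- \frac{955062}{M} = - \frac{955062}{290876} = \left(-955062\right) \frac{1}{290876} = - \frac{477531}{145438}$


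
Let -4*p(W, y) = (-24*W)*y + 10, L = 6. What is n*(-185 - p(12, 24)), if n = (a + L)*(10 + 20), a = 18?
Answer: -1375560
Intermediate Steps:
p(W, y) = -5/2 + 6*W*y (p(W, y) = -((-24*W)*y + 10)/4 = -(-24*W*y + 10)/4 = -(10 - 24*W*y)/4 = -5/2 + 6*W*y)
n = 720 (n = (18 + 6)*(10 + 20) = 24*30 = 720)
n*(-185 - p(12, 24)) = 720*(-185 - (-5/2 + 6*12*24)) = 720*(-185 - (-5/2 + 1728)) = 720*(-185 - 1*3451/2) = 720*(-185 - 3451/2) = 720*(-3821/2) = -1375560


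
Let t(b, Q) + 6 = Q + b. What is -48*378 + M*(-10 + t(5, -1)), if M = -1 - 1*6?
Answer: -18060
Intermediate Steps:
M = -7 (M = -1 - 6 = -7)
t(b, Q) = -6 + Q + b (t(b, Q) = -6 + (Q + b) = -6 + Q + b)
-48*378 + M*(-10 + t(5, -1)) = -48*378 - 7*(-10 + (-6 - 1 + 5)) = -18144 - 7*(-10 - 2) = -18144 - 7*(-12) = -18144 + 84 = -18060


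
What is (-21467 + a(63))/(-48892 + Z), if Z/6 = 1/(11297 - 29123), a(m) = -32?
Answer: 63873529/145258133 ≈ 0.43972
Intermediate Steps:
Z = -1/2971 (Z = 6/(11297 - 29123) = 6/(-17826) = 6*(-1/17826) = -1/2971 ≈ -0.00033659)
(-21467 + a(63))/(-48892 + Z) = (-21467 - 32)/(-48892 - 1/2971) = -21499/(-145258133/2971) = -21499*(-2971/145258133) = 63873529/145258133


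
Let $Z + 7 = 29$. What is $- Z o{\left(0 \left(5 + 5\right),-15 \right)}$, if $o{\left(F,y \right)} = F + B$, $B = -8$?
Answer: $176$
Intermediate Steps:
$Z = 22$ ($Z = -7 + 29 = 22$)
$o{\left(F,y \right)} = -8 + F$ ($o{\left(F,y \right)} = F - 8 = -8 + F$)
$- Z o{\left(0 \left(5 + 5\right),-15 \right)} = \left(-1\right) 22 \left(-8 + 0 \left(5 + 5\right)\right) = - 22 \left(-8 + 0 \cdot 10\right) = - 22 \left(-8 + 0\right) = \left(-22\right) \left(-8\right) = 176$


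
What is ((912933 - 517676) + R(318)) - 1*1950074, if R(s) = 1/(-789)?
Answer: -1226750614/789 ≈ -1.5548e+6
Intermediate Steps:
R(s) = -1/789
((912933 - 517676) + R(318)) - 1*1950074 = ((912933 - 517676) - 1/789) - 1*1950074 = (395257 - 1/789) - 1950074 = 311857772/789 - 1950074 = -1226750614/789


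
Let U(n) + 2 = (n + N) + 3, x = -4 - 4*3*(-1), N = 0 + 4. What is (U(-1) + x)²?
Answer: 144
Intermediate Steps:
N = 4
x = 8 (x = -4 - 12*(-1) = -4 + 12 = 8)
U(n) = 5 + n (U(n) = -2 + ((n + 4) + 3) = -2 + ((4 + n) + 3) = -2 + (7 + n) = 5 + n)
(U(-1) + x)² = ((5 - 1) + 8)² = (4 + 8)² = 12² = 144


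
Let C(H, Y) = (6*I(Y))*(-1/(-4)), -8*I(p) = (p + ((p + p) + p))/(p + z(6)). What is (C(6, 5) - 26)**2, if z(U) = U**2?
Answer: 18309841/26896 ≈ 680.76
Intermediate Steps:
I(p) = -p/(2*(36 + p)) (I(p) = -(p + ((p + p) + p))/(8*(p + 6**2)) = -(p + (2*p + p))/(8*(p + 36)) = -(p + 3*p)/(8*(36 + p)) = -4*p/(8*(36 + p)) = -p/(2*(36 + p)))
C(H, Y) = -3*Y/(2*(72 + 2*Y)) (C(H, Y) = (6*(-Y/(72 + 2*Y)))*(-1/(-4)) = (-6*Y/(72 + 2*Y))*(-1*(-1/4)) = -6*Y/(72 + 2*Y)*(1/4) = -3*Y/(2*(72 + 2*Y)))
(C(6, 5) - 26)**2 = (-3*5/(144 + 4*5) - 26)**2 = (-3*5/(144 + 20) - 26)**2 = (-3*5/164 - 26)**2 = (-3*5*1/164 - 26)**2 = (-15/164 - 26)**2 = (-4279/164)**2 = 18309841/26896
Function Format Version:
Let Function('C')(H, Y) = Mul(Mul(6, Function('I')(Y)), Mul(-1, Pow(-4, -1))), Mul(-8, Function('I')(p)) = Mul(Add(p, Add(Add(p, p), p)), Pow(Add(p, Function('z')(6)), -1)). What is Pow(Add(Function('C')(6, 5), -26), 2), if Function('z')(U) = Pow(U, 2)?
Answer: Rational(18309841, 26896) ≈ 680.76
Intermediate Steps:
Function('I')(p) = Mul(Rational(-1, 2), p, Pow(Add(36, p), -1)) (Function('I')(p) = Mul(Rational(-1, 8), Mul(Add(p, Add(Add(p, p), p)), Pow(Add(p, Pow(6, 2)), -1))) = Mul(Rational(-1, 8), Mul(Add(p, Add(Mul(2, p), p)), Pow(Add(p, 36), -1))) = Mul(Rational(-1, 8), Mul(Add(p, Mul(3, p)), Pow(Add(36, p), -1))) = Mul(Rational(-1, 8), Mul(Mul(4, p), Pow(Add(36, p), -1))) = Mul(Rational(-1, 8), Mul(4, p, Pow(Add(36, p), -1))) = Mul(Rational(-1, 2), p, Pow(Add(36, p), -1)))
Function('C')(H, Y) = Mul(Rational(-3, 2), Y, Pow(Add(72, Mul(2, Y)), -1)) (Function('C')(H, Y) = Mul(Mul(6, Mul(-1, Y, Pow(Add(72, Mul(2, Y)), -1))), Mul(-1, Pow(-4, -1))) = Mul(Mul(-6, Y, Pow(Add(72, Mul(2, Y)), -1)), Mul(-1, Rational(-1, 4))) = Mul(Mul(-6, Y, Pow(Add(72, Mul(2, Y)), -1)), Rational(1, 4)) = Mul(Rational(-3, 2), Y, Pow(Add(72, Mul(2, Y)), -1)))
Pow(Add(Function('C')(6, 5), -26), 2) = Pow(Add(Mul(-3, 5, Pow(Add(144, Mul(4, 5)), -1)), -26), 2) = Pow(Add(Mul(-3, 5, Pow(Add(144, 20), -1)), -26), 2) = Pow(Add(Mul(-3, 5, Pow(164, -1)), -26), 2) = Pow(Add(Mul(-3, 5, Rational(1, 164)), -26), 2) = Pow(Add(Rational(-15, 164), -26), 2) = Pow(Rational(-4279, 164), 2) = Rational(18309841, 26896)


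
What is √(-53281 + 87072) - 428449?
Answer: -428449 + √33791 ≈ -4.2827e+5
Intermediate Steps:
√(-53281 + 87072) - 428449 = √33791 - 428449 = -428449 + √33791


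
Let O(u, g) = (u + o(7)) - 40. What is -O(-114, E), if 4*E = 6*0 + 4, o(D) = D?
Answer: 147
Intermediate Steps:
E = 1 (E = (6*0 + 4)/4 = (0 + 4)/4 = (¼)*4 = 1)
O(u, g) = -33 + u (O(u, g) = (u + 7) - 40 = (7 + u) - 40 = -33 + u)
-O(-114, E) = -(-33 - 114) = -1*(-147) = 147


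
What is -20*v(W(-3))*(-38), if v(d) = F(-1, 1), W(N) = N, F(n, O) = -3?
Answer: -2280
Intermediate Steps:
v(d) = -3
-20*v(W(-3))*(-38) = -20*(-3)*(-38) = 60*(-38) = -2280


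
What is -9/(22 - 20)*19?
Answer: -171/2 ≈ -85.500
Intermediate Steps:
-9/(22 - 20)*19 = -9/2*19 = -171/2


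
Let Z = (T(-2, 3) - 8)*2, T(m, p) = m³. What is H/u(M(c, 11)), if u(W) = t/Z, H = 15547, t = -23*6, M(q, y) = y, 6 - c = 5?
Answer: 248752/69 ≈ 3605.1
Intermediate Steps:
c = 1 (c = 6 - 1*5 = 6 - 5 = 1)
Z = -32 (Z = ((-2)³ - 8)*2 = (-8 - 8)*2 = -16*2 = -32)
t = -138
u(W) = 69/16 (u(W) = -138/(-32) = -138*(-1/32) = 69/16)
H/u(M(c, 11)) = 15547/(69/16) = 15547*(16/69) = 248752/69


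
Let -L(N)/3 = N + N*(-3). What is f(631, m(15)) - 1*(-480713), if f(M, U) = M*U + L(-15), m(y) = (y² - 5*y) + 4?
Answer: 577797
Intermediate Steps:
L(N) = 6*N (L(N) = -3*(N + N*(-3)) = -3*(N - 3*N) = -(-6)*N = 6*N)
m(y) = 4 + y² - 5*y
f(M, U) = -90 + M*U (f(M, U) = M*U + 6*(-15) = M*U - 90 = -90 + M*U)
f(631, m(15)) - 1*(-480713) = (-90 + 631*(4 + 15² - 5*15)) - 1*(-480713) = (-90 + 631*(4 + 225 - 75)) + 480713 = (-90 + 631*154) + 480713 = (-90 + 97174) + 480713 = 97084 + 480713 = 577797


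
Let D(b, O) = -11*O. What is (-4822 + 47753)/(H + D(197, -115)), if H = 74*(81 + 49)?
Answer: 6133/1555 ≈ 3.9440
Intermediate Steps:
H = 9620 (H = 74*130 = 9620)
(-4822 + 47753)/(H + D(197, -115)) = (-4822 + 47753)/(9620 - 11*(-115)) = 42931/(9620 + 1265) = 42931/10885 = 42931*(1/10885) = 6133/1555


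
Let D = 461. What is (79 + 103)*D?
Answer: 83902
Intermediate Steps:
(79 + 103)*D = (79 + 103)*461 = 182*461 = 83902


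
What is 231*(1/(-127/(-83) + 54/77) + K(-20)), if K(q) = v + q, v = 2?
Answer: -57820917/14261 ≈ -4054.5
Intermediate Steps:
K(q) = 2 + q
231*(1/(-127/(-83) + 54/77) + K(-20)) = 231*(1/(-127/(-83) + 54/77) + (2 - 20)) = 231*(1/(-127*(-1/83) + 54*(1/77)) - 18) = 231*(1/(127/83 + 54/77) - 18) = 231*(1/(14261/6391) - 18) = 231*(6391/14261 - 18) = 231*(-250307/14261) = -57820917/14261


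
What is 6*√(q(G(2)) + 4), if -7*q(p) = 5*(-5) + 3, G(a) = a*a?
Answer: 30*√14/7 ≈ 16.036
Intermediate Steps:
G(a) = a²
q(p) = 22/7 (q(p) = -(5*(-5) + 3)/7 = -(-25 + 3)/7 = -⅐*(-22) = 22/7)
6*√(q(G(2)) + 4) = 6*√(22/7 + 4) = 6*√(50/7) = 6*(5*√14/7) = 30*√14/7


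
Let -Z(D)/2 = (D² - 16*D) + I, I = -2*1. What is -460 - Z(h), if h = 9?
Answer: -590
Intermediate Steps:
I = -2
Z(D) = 4 - 2*D² + 32*D (Z(D) = -2*((D² - 16*D) - 2) = -2*(-2 + D² - 16*D) = 4 - 2*D² + 32*D)
-460 - Z(h) = -460 - (4 - 2*9² + 32*9) = -460 - (4 - 2*81 + 288) = -460 - (4 - 162 + 288) = -460 - 1*130 = -460 - 130 = -590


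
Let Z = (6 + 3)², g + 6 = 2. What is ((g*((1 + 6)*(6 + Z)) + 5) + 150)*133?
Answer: -303373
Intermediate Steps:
g = -4 (g = -6 + 2 = -4)
Z = 81 (Z = 9² = 81)
((g*((1 + 6)*(6 + Z)) + 5) + 150)*133 = ((-4*(1 + 6)*(6 + 81) + 5) + 150)*133 = ((-28*87 + 5) + 150)*133 = ((-4*609 + 5) + 150)*133 = ((-2436 + 5) + 150)*133 = (-2431 + 150)*133 = -2281*133 = -303373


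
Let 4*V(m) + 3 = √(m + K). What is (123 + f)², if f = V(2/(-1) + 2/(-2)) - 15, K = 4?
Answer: 46225/4 ≈ 11556.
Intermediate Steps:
V(m) = -¾ + √(4 + m)/4 (V(m) = -¾ + √(m + 4)/4 = -¾ + √(4 + m)/4)
f = -31/2 (f = (-¾ + √(4 + (2/(-1) + 2/(-2)))/4) - 15 = (-¾ + √(4 + (2*(-1) + 2*(-½)))/4) - 15 = (-¾ + √(4 + (-2 - 1))/4) - 15 = (-¾ + √(4 - 3)/4) - 15 = (-¾ + √1/4) - 15 = (-¾ + (¼)*1) - 15 = (-¾ + ¼) - 15 = -½ - 15 = -31/2 ≈ -15.500)
(123 + f)² = (123 - 31/2)² = (215/2)² = 46225/4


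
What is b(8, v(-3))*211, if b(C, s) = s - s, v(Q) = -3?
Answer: 0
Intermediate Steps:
b(C, s) = 0
b(8, v(-3))*211 = 0*211 = 0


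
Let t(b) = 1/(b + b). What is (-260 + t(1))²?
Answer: 269361/4 ≈ 67340.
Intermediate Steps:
t(b) = 1/(2*b)
(-260 + t(1))² = (-260 + (½)/1)² = (-260 + (½)*1)² = (-260 + ½)² = (-519/2)² = 269361/4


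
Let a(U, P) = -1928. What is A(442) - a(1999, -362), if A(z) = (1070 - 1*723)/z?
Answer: 852523/442 ≈ 1928.8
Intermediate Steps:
A(z) = 347/z (A(z) = (1070 - 723)/z = 347/z)
A(442) - a(1999, -362) = 347/442 - 1*(-1928) = 347*(1/442) + 1928 = 347/442 + 1928 = 852523/442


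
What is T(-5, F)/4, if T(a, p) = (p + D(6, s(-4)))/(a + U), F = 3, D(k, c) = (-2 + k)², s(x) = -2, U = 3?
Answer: -19/8 ≈ -2.3750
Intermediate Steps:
T(a, p) = (16 + p)/(3 + a) (T(a, p) = (p + (-2 + 6)²)/(a + 3) = (p + 4²)/(3 + a) = (p + 16)/(3 + a) = (16 + p)/(3 + a))
T(-5, F)/4 = ((16 + 3)/(3 - 5))/4 = (19/(-2))*(¼) = -½*19*(¼) = -19/2*¼ = -19/8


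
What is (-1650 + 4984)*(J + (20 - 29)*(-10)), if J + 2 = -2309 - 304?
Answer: -8418350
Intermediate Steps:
J = -2615 (J = -2 + (-2309 - 304) = -2 - 2613 = -2615)
(-1650 + 4984)*(J + (20 - 29)*(-10)) = (-1650 + 4984)*(-2615 + (20 - 29)*(-10)) = 3334*(-2615 - 9*(-10)) = 3334*(-2615 + 90) = 3334*(-2525) = -8418350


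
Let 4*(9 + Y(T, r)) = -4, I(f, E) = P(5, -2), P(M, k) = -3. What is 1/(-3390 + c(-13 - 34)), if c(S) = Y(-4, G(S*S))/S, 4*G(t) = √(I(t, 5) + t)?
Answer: -47/159320 ≈ -0.00029500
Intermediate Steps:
I(f, E) = -3
G(t) = √(-3 + t)/4
Y(T, r) = -10 (Y(T, r) = -9 + (¼)*(-4) = -9 - 1 = -10)
c(S) = -10/S
1/(-3390 + c(-13 - 34)) = 1/(-3390 - 10/(-13 - 34)) = 1/(-3390 - 10/(-47)) = 1/(-3390 - 10*(-1/47)) = 1/(-3390 + 10/47) = 1/(-159320/47) = -47/159320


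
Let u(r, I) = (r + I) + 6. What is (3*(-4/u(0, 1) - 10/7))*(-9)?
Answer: 54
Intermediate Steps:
u(r, I) = 6 + I + r (u(r, I) = (I + r) + 6 = 6 + I + r)
(3*(-4/u(0, 1) - 10/7))*(-9) = (3*(-4/(6 + 1 + 0) - 10/7))*(-9) = (3*(-4/7 - 10*⅐))*(-9) = (3*(-4*⅐ - 10/7))*(-9) = (3*(-4/7 - 10/7))*(-9) = (3*(-2))*(-9) = -6*(-9) = 54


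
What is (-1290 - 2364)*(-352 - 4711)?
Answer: 18500202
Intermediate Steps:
(-1290 - 2364)*(-352 - 4711) = -3654*(-5063) = 18500202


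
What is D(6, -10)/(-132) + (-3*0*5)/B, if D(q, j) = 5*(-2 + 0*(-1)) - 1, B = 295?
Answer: 1/12 ≈ 0.083333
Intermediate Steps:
D(q, j) = -11 (D(q, j) = 5*(-2 + 0) - 1 = 5*(-2) - 1 = -10 - 1 = -11)
D(6, -10)/(-132) + (-3*0*5)/B = -11/(-132) + (-3*0*5)/295 = -11*(-1/132) + (0*5)*(1/295) = 1/12 + 0*(1/295) = 1/12 + 0 = 1/12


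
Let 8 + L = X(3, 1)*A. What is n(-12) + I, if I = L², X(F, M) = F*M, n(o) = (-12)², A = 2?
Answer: 148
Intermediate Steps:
n(o) = 144
L = -2 (L = -8 + (3*1)*2 = -8 + 3*2 = -8 + 6 = -2)
I = 4 (I = (-2)² = 4)
n(-12) + I = 144 + 4 = 148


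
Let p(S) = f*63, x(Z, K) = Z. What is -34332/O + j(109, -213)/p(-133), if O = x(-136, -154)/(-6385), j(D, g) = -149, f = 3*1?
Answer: -10357669061/6426 ≈ -1.6118e+6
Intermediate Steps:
f = 3
p(S) = 189 (p(S) = 3*63 = 189)
O = 136/6385 (O = -136/(-6385) = -136*(-1/6385) = 136/6385 ≈ 0.021300)
-34332/O + j(109, -213)/p(-133) = -34332/136/6385 - 149/189 = -34332*6385/136 - 149*1/189 = -54802455/34 - 149/189 = -10357669061/6426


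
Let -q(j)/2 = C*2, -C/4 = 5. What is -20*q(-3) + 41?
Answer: -1559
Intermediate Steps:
C = -20 (C = -4*5 = -20)
q(j) = 80 (q(j) = -(-40)*2 = -2*(-40) = 80)
-20*q(-3) + 41 = -20*80 + 41 = -1600 + 41 = -1559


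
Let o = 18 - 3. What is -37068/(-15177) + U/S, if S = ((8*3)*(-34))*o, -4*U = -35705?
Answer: 84863633/49537728 ≈ 1.7131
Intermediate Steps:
U = 35705/4 (U = -¼*(-35705) = 35705/4 ≈ 8926.3)
o = 15
S = -12240 (S = ((8*3)*(-34))*15 = (24*(-34))*15 = -816*15 = -12240)
-37068/(-15177) + U/S = -37068/(-15177) + (35705/4)/(-12240) = -37068*(-1/15177) + (35705/4)*(-1/12240) = 12356/5059 - 7141/9792 = 84863633/49537728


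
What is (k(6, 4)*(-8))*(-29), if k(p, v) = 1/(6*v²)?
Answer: 29/12 ≈ 2.4167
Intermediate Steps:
k(p, v) = 1/(6*v²)
(k(6, 4)*(-8))*(-29) = (((⅙)/4²)*(-8))*(-29) = (((⅙)*(1/16))*(-8))*(-29) = ((1/96)*(-8))*(-29) = -1/12*(-29) = 29/12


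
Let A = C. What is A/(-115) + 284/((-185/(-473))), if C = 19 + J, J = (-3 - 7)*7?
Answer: 3091523/4255 ≈ 726.56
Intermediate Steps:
J = -70 (J = -10*7 = -70)
C = -51 (C = 19 - 70 = -51)
A = -51
A/(-115) + 284/((-185/(-473))) = -51/(-115) + 284/((-185/(-473))) = -51*(-1/115) + 284/((-185*(-1/473))) = 51/115 + 284/(185/473) = 51/115 + 284*(473/185) = 51/115 + 134332/185 = 3091523/4255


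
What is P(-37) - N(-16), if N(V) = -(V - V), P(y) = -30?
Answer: -30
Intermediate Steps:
N(V) = 0 (N(V) = -1*0 = 0)
P(-37) - N(-16) = -30 - 1*0 = -30 + 0 = -30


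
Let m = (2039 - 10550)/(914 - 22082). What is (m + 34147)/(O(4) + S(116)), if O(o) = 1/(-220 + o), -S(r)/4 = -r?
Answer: 722832207/9821854 ≈ 73.594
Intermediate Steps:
S(r) = 4*r (S(r) = -(-4)*r = 4*r)
m = 2837/7056 (m = -8511/(-21168) = -8511*(-1/21168) = 2837/7056 ≈ 0.40207)
(m + 34147)/(O(4) + S(116)) = (2837/7056 + 34147)/(1/(-220 + 4) + 4*116) = 240944069/(7056*(1/(-216) + 464)) = 240944069/(7056*(-1/216 + 464)) = 240944069/(7056*(100223/216)) = (240944069/7056)*(216/100223) = 722832207/9821854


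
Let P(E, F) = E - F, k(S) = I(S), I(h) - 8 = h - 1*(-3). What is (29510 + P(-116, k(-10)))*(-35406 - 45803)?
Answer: -2386976137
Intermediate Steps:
I(h) = 11 + h (I(h) = 8 + (h - 1*(-3)) = 8 + (h + 3) = 8 + (3 + h) = 11 + h)
k(S) = 11 + S
(29510 + P(-116, k(-10)))*(-35406 - 45803) = (29510 + (-116 - (11 - 10)))*(-35406 - 45803) = (29510 + (-116 - 1*1))*(-81209) = (29510 + (-116 - 1))*(-81209) = (29510 - 117)*(-81209) = 29393*(-81209) = -2386976137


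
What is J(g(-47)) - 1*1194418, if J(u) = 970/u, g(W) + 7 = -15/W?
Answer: -187546421/157 ≈ -1.1946e+6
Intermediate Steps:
g(W) = -7 - 15/W
J(g(-47)) - 1*1194418 = 970/(-7 - 15/(-47)) - 1*1194418 = 970/(-7 - 15*(-1/47)) - 1194418 = 970/(-7 + 15/47) - 1194418 = 970/(-314/47) - 1194418 = 970*(-47/314) - 1194418 = -22795/157 - 1194418 = -187546421/157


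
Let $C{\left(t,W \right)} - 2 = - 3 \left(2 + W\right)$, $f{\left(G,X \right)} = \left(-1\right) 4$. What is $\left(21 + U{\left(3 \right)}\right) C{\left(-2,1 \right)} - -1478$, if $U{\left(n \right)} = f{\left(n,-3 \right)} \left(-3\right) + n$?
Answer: $1226$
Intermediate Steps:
$f{\left(G,X \right)} = -4$
$C{\left(t,W \right)} = -4 - 3 W$ ($C{\left(t,W \right)} = 2 - 3 \left(2 + W\right) = 2 - \left(6 + 3 W\right) = -4 - 3 W$)
$U{\left(n \right)} = 12 + n$ ($U{\left(n \right)} = \left(-4\right) \left(-3\right) + n = 12 + n$)
$\left(21 + U{\left(3 \right)}\right) C{\left(-2,1 \right)} - -1478 = \left(21 + \left(12 + 3\right)\right) \left(-4 - 3\right) - -1478 = \left(21 + 15\right) \left(-4 - 3\right) + 1478 = 36 \left(-7\right) + 1478 = -252 + 1478 = 1226$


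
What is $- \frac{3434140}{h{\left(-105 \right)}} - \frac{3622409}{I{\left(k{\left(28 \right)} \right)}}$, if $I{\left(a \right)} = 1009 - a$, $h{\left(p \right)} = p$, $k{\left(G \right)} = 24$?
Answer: $\frac{600454991}{20685} \approx 29029.0$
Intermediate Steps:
$- \frac{3434140}{h{\left(-105 \right)}} - \frac{3622409}{I{\left(k{\left(28 \right)} \right)}} = - \frac{3434140}{-105} - \frac{3622409}{1009 - 24} = \left(-3434140\right) \left(- \frac{1}{105}\right) - \frac{3622409}{1009 - 24} = \frac{686828}{21} - \frac{3622409}{985} = \frac{600454991}{20685}$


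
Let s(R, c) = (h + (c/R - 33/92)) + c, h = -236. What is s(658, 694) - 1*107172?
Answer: -3229998285/30268 ≈ -1.0671e+5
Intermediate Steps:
s(R, c) = -21745/92 + c + c/R (s(R, c) = (-236 + (c/R - 33/92)) + c = (-236 + (-33/92 + c/R)) + c = (-21745/92 + c/R) + c = -21745/92 + c + c/R)
s(658, 694) - 1*107172 = (-21745/92 + 694 + 694/658) - 1*107172 = (-21745/92 + 694 + 694*(1/658)) - 107172 = (-21745/92 + 694 + 347/329) - 107172 = 13883811/30268 - 107172 = -3229998285/30268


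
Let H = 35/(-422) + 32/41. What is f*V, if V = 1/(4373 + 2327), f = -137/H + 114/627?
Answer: -6512494/222371325 ≈ -0.029287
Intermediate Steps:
H = 12069/17302 (H = 35*(-1/422) + 32*(1/41) = -35/422 + 32/41 = 12069/17302 ≈ 0.69755)
f = -26049976/132759 (f = -137/12069/17302 + 114/627 = -137*17302/12069 + 114*(1/627) = -2370374/12069 + 2/11 = -26049976/132759 ≈ -196.22)
V = 1/6700 ≈ 0.00014925
f*V = -26049976/132759*1/6700 = -6512494/222371325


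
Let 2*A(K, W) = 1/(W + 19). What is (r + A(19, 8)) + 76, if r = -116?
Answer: -2159/54 ≈ -39.982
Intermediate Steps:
A(K, W) = 1/(2*(19 + W)) (A(K, W) = 1/(2*(W + 19)) = 1/(2*(19 + W)))
(r + A(19, 8)) + 76 = (-116 + 1/(2*(19 + 8))) + 76 = (-116 + (½)/27) + 76 = (-116 + (½)*(1/27)) + 76 = (-116 + 1/54) + 76 = -6263/54 + 76 = -2159/54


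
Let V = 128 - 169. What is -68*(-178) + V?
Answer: 12063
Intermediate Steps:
V = -41
-68*(-178) + V = -68*(-178) - 41 = 12104 - 41 = 12063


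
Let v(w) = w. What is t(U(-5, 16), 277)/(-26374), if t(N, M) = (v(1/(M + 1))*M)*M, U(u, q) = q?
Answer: -76729/7331972 ≈ -0.010465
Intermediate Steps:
t(N, M) = M**2/(1 + M) (t(N, M) = (M/(M + 1))*M = (M/(1 + M))*M = M**2/(1 + M))
t(U(-5, 16), 277)/(-26374) = (277**2/(1 + 277))/(-26374) = (76729/278)*(-1/26374) = -76729/7331972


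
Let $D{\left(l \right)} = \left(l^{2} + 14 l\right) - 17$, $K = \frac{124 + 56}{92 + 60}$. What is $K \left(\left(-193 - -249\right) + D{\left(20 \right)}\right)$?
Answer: $\frac{32355}{38} \approx 851.45$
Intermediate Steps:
$K = \frac{45}{38}$ ($K = \frac{180}{152} = 180 \cdot \frac{1}{152} = \frac{45}{38} \approx 1.1842$)
$D{\left(l \right)} = -17 + l^{2} + 14 l$
$K \left(\left(-193 - -249\right) + D{\left(20 \right)}\right) = \frac{45 \left(\left(-193 - -249\right) + \left(-17 + 20^{2} + 14 \cdot 20\right)\right)}{38} = \frac{45 \left(\left(-193 + 249\right) + \left(-17 + 400 + 280\right)\right)}{38} = \frac{45 \left(56 + 663\right)}{38} = \frac{45}{38} \cdot 719 = \frac{32355}{38}$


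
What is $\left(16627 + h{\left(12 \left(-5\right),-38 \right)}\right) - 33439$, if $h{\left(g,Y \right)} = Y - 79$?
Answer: $-16929$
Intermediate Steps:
$h{\left(g,Y \right)} = -79 + Y$ ($h{\left(g,Y \right)} = Y - 79 = -79 + Y$)
$\left(16627 + h{\left(12 \left(-5\right),-38 \right)}\right) - 33439 = \left(16627 - 117\right) - 33439 = 16510 - 33439 = -16929$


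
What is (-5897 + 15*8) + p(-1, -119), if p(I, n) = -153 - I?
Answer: -5929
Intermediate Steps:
(-5897 + 15*8) + p(-1, -119) = (-5897 + 15*8) + (-153 - 1*(-1)) = (-5897 + 120) + (-153 + 1) = -5777 - 152 = -5929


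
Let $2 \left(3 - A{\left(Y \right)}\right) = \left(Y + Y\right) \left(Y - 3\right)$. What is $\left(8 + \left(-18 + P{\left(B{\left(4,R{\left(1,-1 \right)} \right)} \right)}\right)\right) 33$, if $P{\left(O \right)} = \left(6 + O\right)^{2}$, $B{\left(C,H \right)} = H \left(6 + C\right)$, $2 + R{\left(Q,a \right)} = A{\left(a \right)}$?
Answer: $18678$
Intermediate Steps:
$A{\left(Y \right)} = 3 - Y \left(-3 + Y\right)$ ($A{\left(Y \right)} = 3 - \frac{\left(Y + Y\right) \left(Y - 3\right)}{2} = 3 - \frac{2 Y \left(-3 + Y\right)}{2} = 3 - Y \left(-3 + Y\right)$)
$R{\left(Q,a \right)} = 1 - a^{2} + 3 a$ ($R{\left(Q,a \right)} = -2 + \left(3 - a^{2} + 3 a\right) = 1 - a^{2} + 3 a$)
$\left(8 + \left(-18 + P{\left(B{\left(4,R{\left(1,-1 \right)} \right)} \right)}\right)\right) 33 = \left(8 - \left(18 - \left(6 + \left(1 - \left(-1\right)^{2} + 3 \left(-1\right)\right) \left(6 + 4\right)\right)^{2}\right)\right) 33 = \left(8 - \left(18 - \left(6 + \left(1 - 1 - 3\right) 10\right)^{2}\right)\right) 33 = \left(8 - \left(18 - \left(6 - 30\right)^{2}\right)\right) 33 = \left(8 - \left(18 - \left(-24\right)^{2}\right)\right) 33 = \left(8 + \left(-18 + 576\right)\right) 33 = \left(8 + 558\right) 33 = 566 \cdot 33 = 18678$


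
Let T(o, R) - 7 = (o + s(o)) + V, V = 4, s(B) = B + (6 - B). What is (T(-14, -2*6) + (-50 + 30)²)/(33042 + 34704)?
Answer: 403/67746 ≈ 0.0059487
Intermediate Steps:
s(B) = 6
T(o, R) = 17 + o (T(o, R) = 7 + ((o + 6) + 4) = 7 + ((6 + o) + 4) = 7 + (10 + o) = 17 + o)
(T(-14, -2*6) + (-50 + 30)²)/(33042 + 34704) = ((17 - 14) + (-50 + 30)²)/(33042 + 34704) = (3 + (-20)²)/67746 = (3 + 400)*(1/67746) = 403*(1/67746) = 403/67746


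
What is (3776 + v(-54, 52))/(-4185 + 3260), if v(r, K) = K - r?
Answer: -3882/925 ≈ -4.1968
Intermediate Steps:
(3776 + v(-54, 52))/(-4185 + 3260) = (3776 + (52 - 1*(-54)))/(-4185 + 3260) = (3776 + (52 + 54))/(-925) = (3776 + 106)*(-1/925) = 3882*(-1/925) = -3882/925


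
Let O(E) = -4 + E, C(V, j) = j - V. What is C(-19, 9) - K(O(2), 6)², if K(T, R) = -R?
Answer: -8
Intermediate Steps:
C(-19, 9) - K(O(2), 6)² = (9 - 1*(-19)) - (-1*6)² = (9 + 19) - 1*(-6)² = 28 - 1*36 = 28 - 36 = -8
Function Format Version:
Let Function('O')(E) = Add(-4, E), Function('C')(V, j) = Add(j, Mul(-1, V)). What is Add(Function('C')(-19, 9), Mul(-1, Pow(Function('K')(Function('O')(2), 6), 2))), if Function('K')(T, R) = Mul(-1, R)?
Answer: -8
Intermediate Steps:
Add(Function('C')(-19, 9), Mul(-1, Pow(Function('K')(Function('O')(2), 6), 2))) = Add(Add(9, Mul(-1, -19)), Mul(-1, Pow(Mul(-1, 6), 2))) = Add(Add(9, 19), Mul(-1, Pow(-6, 2))) = Add(28, Mul(-1, 36)) = Add(28, -36) = -8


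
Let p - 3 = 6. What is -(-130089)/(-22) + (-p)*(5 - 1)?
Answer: -130881/22 ≈ -5949.1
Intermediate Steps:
p = 9 (p = 3 + 6 = 9)
-(-130089)/(-22) + (-p)*(5 - 1) = -(-130089)/(-22) + (-1*9)*(5 - 1) = -(-130089)*(-1)/22 - 9*4 = -309*421/22 - 36 = -130089/22 - 36 = -130881/22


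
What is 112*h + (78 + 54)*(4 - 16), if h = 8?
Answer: -688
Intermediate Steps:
112*h + (78 + 54)*(4 - 16) = 112*8 + (78 + 54)*(4 - 16) = 896 + 132*(-12) = 896 - 1584 = -688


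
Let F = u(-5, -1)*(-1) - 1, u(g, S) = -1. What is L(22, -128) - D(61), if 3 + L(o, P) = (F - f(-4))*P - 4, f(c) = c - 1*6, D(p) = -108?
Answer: -1179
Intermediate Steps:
f(c) = -6 + c (f(c) = c - 6 = -6 + c)
F = 0 (F = -1*(-1) - 1 = 1 - 1 = 0)
L(o, P) = -7 + 10*P (L(o, P) = -3 + ((0 - (-6 - 4))*P - 4) = -3 + ((0 - 1*(-10))*P - 4) = -3 + ((0 + 10)*P - 4) = -3 + (10*P - 4) = -3 + (-4 + 10*P) = -7 + 10*P)
L(22, -128) - D(61) = (-7 + 10*(-128)) - 1*(-108) = (-7 - 1280) + 108 = -1287 + 108 = -1179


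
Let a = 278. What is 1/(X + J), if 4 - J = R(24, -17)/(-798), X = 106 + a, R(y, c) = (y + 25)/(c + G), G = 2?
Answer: 1710/663473 ≈ 0.0025773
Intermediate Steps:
R(y, c) = (25 + y)/(2 + c) (R(y, c) = (y + 25)/(c + 2) = (25 + y)/(2 + c))
X = 384 (X = 106 + 278 = 384)
J = 6833/1710 (J = 4 - (25 + 24)/(2 - 17)/(-798) = 4 - 49/(-15)*(-1)/798 = 4 - (-1/15*49)*(-1)/798 = 4 - (-49)*(-1)/(15*798) = 4 - 1*7/1710 = 4 - 7/1710 = 6833/1710 ≈ 3.9959)
1/(X + J) = 1/(384 + 6833/1710) = 1/(663473/1710) = 1710/663473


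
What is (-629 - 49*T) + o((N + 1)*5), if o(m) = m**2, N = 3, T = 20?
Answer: -1209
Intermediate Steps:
(-629 - 49*T) + o((N + 1)*5) = (-629 - 49*20) + ((3 + 1)*5)**2 = (-629 - 1*980) + (4*5)**2 = (-629 - 980) + 20**2 = -1609 + 400 = -1209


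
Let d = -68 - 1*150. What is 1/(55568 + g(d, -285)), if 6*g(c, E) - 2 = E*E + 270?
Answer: 6/414905 ≈ 1.4461e-5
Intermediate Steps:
d = -218 (d = -68 - 150 = -218)
g(c, E) = 136/3 + E²/6 (g(c, E) = ⅓ + (E*E + 270)/6 = ⅓ + (E² + 270)/6 = ⅓ + (270 + E²)/6 = ⅓ + (45 + E²/6) = 136/3 + E²/6)
1/(55568 + g(d, -285)) = 1/(55568 + (136/3 + (⅙)*(-285)²)) = 1/(55568 + (136/3 + (⅙)*81225)) = 1/(55568 + (136/3 + 27075/2)) = 1/(55568 + 81497/6) = 1/(414905/6) = 6/414905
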